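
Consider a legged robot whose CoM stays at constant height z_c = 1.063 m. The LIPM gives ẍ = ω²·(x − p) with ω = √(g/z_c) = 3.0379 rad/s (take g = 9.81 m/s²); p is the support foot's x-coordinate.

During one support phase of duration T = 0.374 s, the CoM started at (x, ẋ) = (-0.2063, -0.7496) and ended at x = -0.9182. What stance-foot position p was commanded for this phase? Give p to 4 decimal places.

ωT = 3.0379·0.374 = 1.136175; cosh(ωT) = 1.717937, sinh(ωT) = 1.396893
x(T) = p + (x₀−p)·cosh(ωT) + (ẋ₀/ω)·sinh(ωT) ⇒ p·(1 − cosh) = x(T) − x₀·cosh − (ẋ₀/ω)·sinh
numerator   = -0.9182 − (-0.2063)·1.717937 − (-0.7496/3.0379)·1.396893 = -0.219107
denominator = 1 − 1.717937 = -0.717937
p = -0.219107 / -0.717937 = 0.3052

p = 0.3052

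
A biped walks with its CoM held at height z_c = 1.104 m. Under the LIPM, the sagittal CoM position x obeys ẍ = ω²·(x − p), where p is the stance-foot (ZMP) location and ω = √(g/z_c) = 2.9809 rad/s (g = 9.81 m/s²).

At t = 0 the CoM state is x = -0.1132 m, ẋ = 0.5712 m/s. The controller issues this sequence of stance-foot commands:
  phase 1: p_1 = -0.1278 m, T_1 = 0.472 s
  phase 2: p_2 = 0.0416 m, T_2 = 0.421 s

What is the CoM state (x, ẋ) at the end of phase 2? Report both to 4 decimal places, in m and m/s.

x = 1.1911, ẋ = 3.6074

phase 1: p=-0.1278, T=0.472, ωT=1.406985, cosh=2.164252, sinh=1.919372; start (x,ẋ)=(-0.113200, 0.571200) → end (x,ẋ)=(0.271588, 1.319754)
phase 2: p=0.0416, T=0.421, ωT=1.254959, cosh=1.896391, sinh=1.611303; start (x,ẋ)=(0.271588, 1.319754) → end (x,ẋ)=(1.191130, 3.607433)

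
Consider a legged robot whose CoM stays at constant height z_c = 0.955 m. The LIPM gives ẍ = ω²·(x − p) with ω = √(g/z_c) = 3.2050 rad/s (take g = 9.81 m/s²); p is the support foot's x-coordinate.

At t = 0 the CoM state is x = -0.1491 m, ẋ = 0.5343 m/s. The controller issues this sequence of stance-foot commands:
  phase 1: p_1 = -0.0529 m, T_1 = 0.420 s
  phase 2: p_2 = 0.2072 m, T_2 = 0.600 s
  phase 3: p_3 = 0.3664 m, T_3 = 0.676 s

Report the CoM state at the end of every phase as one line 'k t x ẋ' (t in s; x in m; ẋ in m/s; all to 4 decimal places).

phase 1: p=-0.0529, T=0.420, ωT=1.346100, cosh=2.051332, sinh=1.791079; start (x,ẋ)=(-0.149100, 0.534300) → end (x,ẋ)=(0.048349, 0.543800)
phase 2: p=0.2072, T=0.600, ωT=1.923000, cosh=3.493810, sinh=3.347642; start (x,ẋ)=(0.048349, 0.543800) → end (x,ẋ)=(0.220208, 0.195594)
phase 3: p=0.3664, T=0.676, ωT=2.166580, cosh=4.421475, sinh=4.306907; start (x,ẋ)=(0.220208, 0.195594) → end (x,ẋ)=(-0.017141, -1.153158)

1 0.4200 0.0483 0.5438
2 1.0200 0.2202 0.1956
3 1.6960 -0.0171 -1.1532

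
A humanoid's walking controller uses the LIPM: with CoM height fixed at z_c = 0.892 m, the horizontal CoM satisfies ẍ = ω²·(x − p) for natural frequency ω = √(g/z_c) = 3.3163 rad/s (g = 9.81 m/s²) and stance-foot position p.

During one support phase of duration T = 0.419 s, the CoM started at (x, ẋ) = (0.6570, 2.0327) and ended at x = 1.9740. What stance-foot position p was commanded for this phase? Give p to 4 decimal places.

p = 0.5124

ωT = 3.3163·0.419 = 1.389530; cosh(ωT) = 2.131077, sinh(ωT) = 1.881885
x(T) = p + (x₀−p)·cosh(ωT) + (ẋ₀/ω)·sinh(ωT) ⇒ p·(1 − cosh) = x(T) − x₀·cosh − (ẋ₀/ω)·sinh
numerator   = 1.9740 − (0.6570)·2.131077 − (2.0327/3.3163)·1.881885 = -0.579604
denominator = 1 − 2.131077 = -1.131077
p = -0.579604 / -1.131077 = 0.5124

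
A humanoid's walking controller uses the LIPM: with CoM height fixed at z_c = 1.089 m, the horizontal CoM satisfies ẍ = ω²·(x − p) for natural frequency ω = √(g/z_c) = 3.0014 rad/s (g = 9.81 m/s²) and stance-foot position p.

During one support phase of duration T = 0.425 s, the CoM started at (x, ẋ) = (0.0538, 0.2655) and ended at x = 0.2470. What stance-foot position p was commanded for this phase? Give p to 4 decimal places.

ωT = 3.0014·0.425 = 1.275595; cosh(ωT) = 1.930048, sinh(ωT) = 1.650783
x(T) = p + (x₀−p)·cosh(ωT) + (ẋ₀/ω)·sinh(ωT) ⇒ p·(1 − cosh) = x(T) − x₀·cosh − (ẋ₀/ω)·sinh
numerator   = 0.2470 − (0.0538)·1.930048 − (0.2655/3.0014)·1.650783 = -0.002863
denominator = 1 − 1.930048 = -0.930048
p = -0.002863 / -0.930048 = 0.0031

p = 0.0031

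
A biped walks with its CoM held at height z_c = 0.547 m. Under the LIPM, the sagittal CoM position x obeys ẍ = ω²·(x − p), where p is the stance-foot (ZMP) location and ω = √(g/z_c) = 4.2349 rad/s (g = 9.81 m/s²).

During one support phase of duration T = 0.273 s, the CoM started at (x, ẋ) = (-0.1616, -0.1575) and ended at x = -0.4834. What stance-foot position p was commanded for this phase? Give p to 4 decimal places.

ωT = 4.2349·0.273 = 1.156128; cosh(ωT) = 1.746154, sinh(ωT) = 1.431451
x(T) = p + (x₀−p)·cosh(ωT) + (ẋ₀/ω)·sinh(ωT) ⇒ p·(1 − cosh) = x(T) − x₀·cosh − (ẋ₀/ω)·sinh
numerator   = -0.4834 − (-0.1616)·1.746154 − (-0.1575/4.2349)·1.431451 = -0.147985
denominator = 1 − 1.746154 = -0.746154
p = -0.147985 / -0.746154 = 0.1983

p = 0.1983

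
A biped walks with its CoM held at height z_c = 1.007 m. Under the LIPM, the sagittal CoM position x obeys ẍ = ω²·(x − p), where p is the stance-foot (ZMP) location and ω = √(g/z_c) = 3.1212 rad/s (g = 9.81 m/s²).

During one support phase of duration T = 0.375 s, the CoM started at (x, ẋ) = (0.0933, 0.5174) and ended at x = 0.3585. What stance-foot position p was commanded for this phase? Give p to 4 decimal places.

p = 0.0623

ωT = 3.1212·0.375 = 1.170450; cosh(ωT) = 1.766835, sinh(ωT) = 1.456608
x(T) = p + (x₀−p)·cosh(ωT) + (ẋ₀/ω)·sinh(ωT) ⇒ p·(1 − cosh) = x(T) − x₀·cosh − (ẋ₀/ω)·sinh
numerator   = 0.3585 − (0.0933)·1.766835 − (0.5174/3.1212)·1.456608 = -0.047807
denominator = 1 − 1.766835 = -0.766835
p = -0.047807 / -0.766835 = 0.0623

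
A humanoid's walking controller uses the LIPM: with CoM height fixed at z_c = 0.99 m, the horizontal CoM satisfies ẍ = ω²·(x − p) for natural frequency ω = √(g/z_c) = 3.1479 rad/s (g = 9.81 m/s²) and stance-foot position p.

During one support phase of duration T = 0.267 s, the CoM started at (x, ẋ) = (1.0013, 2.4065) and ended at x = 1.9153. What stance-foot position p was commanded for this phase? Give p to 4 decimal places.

p = 0.4857

ωT = 3.1479·0.267 = 0.840489; cosh(ωT) = 1.374500, sinh(ωT) = 0.943001
x(T) = p + (x₀−p)·cosh(ωT) + (ẋ₀/ω)·sinh(ωT) ⇒ p·(1 − cosh) = x(T) − x₀·cosh − (ẋ₀/ω)·sinh
numerator   = 1.9153 − (1.0013)·1.374500 − (2.4065/3.1479)·0.943001 = -0.181890
denominator = 1 − 1.374500 = -0.374500
p = -0.181890 / -0.374500 = 0.4857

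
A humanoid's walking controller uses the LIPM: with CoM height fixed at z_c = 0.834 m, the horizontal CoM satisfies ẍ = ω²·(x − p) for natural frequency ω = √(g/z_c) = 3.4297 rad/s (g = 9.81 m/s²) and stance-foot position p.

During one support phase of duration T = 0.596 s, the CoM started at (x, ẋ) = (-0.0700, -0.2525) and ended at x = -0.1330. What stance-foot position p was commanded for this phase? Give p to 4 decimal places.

ωT = 3.4297·0.596 = 2.044101; cosh(ωT) = 3.925856, sinh(ωT) = 3.796359
x(T) = p + (x₀−p)·cosh(ωT) + (ẋ₀/ω)·sinh(ωT) ⇒ p·(1 − cosh) = x(T) − x₀·cosh − (ẋ₀/ω)·sinh
numerator   = -0.1330 − (-0.0700)·3.925856 − (-0.2525/3.4297)·3.796359 = 0.421304
denominator = 1 − 3.925856 = -2.925856
p = 0.421304 / -2.925856 = -0.1440

p = -0.1440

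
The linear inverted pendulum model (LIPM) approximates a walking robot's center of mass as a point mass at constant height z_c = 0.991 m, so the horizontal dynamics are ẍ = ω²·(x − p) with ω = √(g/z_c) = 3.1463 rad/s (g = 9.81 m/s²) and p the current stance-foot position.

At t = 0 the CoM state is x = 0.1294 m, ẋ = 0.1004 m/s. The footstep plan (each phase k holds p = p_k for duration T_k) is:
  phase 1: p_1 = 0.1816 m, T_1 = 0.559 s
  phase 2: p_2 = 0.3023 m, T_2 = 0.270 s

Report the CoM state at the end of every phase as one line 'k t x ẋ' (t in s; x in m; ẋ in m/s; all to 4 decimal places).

phase 1: p=0.1816, T=0.559, ωT=1.758782, cosh=2.988808, sinh=2.816553; start (x,ẋ)=(0.129400, 0.100400) → end (x,ẋ)=(0.115462, -0.162506)
phase 2: p=0.3023, T=0.270, ωT=0.849501, cosh=1.383054, sinh=0.955426; start (x,ẋ)=(0.115462, -0.162506) → end (x,ẋ)=(-0.005455, -0.786400)

1 0.5590 0.1155 -0.1625
2 0.8290 -0.0055 -0.7864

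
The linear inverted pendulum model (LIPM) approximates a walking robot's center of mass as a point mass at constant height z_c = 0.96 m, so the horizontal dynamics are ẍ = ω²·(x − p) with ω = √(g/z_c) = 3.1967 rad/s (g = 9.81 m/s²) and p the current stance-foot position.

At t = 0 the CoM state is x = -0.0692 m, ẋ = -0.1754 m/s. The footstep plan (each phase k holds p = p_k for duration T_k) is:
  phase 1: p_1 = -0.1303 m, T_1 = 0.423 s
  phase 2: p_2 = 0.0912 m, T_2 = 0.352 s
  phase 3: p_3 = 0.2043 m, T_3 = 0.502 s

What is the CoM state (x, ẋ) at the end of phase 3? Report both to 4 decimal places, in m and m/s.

phase 1: p=-0.1303, T=0.423, ωT=1.352204, cosh=2.062303, sinh=1.803634; start (x,ẋ)=(-0.069200, -0.175400) → end (x,ẋ)=(-0.103257, -0.009445)
phase 2: p=0.0912, T=0.352, ωT=1.125238, cosh=1.702763, sinh=1.378188; start (x,ẋ)=(-0.103257, -0.009445) → end (x,ẋ)=(-0.243986, -0.872793)
phase 3: p=0.2043, T=0.502, ωT=1.604743, cosh=2.588762, sinh=2.387821; start (x,ẋ)=(-0.243986, -0.872793) → end (x,ẋ)=(-1.608152, -5.681289)

x = -1.6082, ẋ = -5.6813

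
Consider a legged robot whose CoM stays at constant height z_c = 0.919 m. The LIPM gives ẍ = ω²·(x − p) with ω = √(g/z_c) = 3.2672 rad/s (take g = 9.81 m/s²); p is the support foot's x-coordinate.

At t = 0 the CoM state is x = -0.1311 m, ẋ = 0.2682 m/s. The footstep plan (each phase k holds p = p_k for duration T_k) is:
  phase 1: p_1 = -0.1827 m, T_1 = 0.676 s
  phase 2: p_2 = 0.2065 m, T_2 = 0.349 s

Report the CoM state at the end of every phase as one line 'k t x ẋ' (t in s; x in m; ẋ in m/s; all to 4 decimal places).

phase 1: p=-0.1827, T=0.676, ωT=2.208627, cosh=4.606531, sinh=4.496680; start (x,ẋ)=(-0.131100, 0.268200) → end (x,ẋ)=(0.424123, 1.993556)
phase 2: p=0.2065, T=0.349, ωT=1.140253, cosh=1.723649, sinh=1.403910; start (x,ẋ)=(0.424123, 1.993556) → end (x,ẋ)=(1.438234, 4.434396)

1 0.6760 0.4241 1.9936
2 1.0250 1.4382 4.4344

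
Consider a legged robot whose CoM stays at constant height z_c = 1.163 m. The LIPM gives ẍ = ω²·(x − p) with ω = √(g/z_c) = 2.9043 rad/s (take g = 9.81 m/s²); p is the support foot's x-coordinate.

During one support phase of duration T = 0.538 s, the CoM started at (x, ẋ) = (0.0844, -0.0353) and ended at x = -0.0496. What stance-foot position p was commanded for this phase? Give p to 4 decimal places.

ωT = 2.9043·0.538 = 1.562513; cosh(ωT) = 2.490203, sinh(ωT) = 2.280594
x(T) = p + (x₀−p)·cosh(ωT) + (ẋ₀/ω)·sinh(ωT) ⇒ p·(1 − cosh) = x(T) − x₀·cosh − (ẋ₀/ω)·sinh
numerator   = -0.0496 − (0.0844)·2.490203 − (-0.0353/2.9043)·2.280594 = -0.232054
denominator = 1 − 2.490203 = -1.490203
p = -0.232054 / -1.490203 = 0.1557

p = 0.1557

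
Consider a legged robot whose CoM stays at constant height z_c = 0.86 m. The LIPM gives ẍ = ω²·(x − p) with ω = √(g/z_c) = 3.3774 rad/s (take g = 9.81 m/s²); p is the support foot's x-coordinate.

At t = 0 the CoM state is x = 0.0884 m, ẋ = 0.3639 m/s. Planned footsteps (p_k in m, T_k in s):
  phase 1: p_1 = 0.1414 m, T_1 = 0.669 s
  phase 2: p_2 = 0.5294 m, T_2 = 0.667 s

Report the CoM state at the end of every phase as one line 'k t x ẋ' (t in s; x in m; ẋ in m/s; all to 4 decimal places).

1 0.6690 0.3952 0.9138
2 1.3360 1.1568 2.2626

phase 1: p=0.1414, T=0.669, ωT=2.259481, cosh=4.841259, sinh=4.736854; start (x,ẋ)=(0.088400, 0.363900) → end (x,ẋ)=(0.395188, 0.913827)
phase 2: p=0.5294, T=0.667, ωT=2.252726, cosh=4.809373, sinh=4.704260; start (x,ẋ)=(0.395188, 0.913827) → end (x,ẋ)=(1.156764, 2.262558)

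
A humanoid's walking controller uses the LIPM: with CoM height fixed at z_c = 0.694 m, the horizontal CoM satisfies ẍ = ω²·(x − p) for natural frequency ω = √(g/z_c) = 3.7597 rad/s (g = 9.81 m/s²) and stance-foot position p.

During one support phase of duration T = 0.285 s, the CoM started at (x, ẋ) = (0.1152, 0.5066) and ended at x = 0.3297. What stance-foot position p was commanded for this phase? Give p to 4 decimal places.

p = 0.0505

ωT = 3.7597·0.285 = 1.071514; cosh(ωT) = 1.631144, sinh(ωT) = 1.288654
x(T) = p + (x₀−p)·cosh(ωT) + (ẋ₀/ω)·sinh(ωT) ⇒ p·(1 − cosh) = x(T) − x₀·cosh − (ẋ₀/ω)·sinh
numerator   = 0.3297 − (0.1152)·1.631144 − (0.5066/3.7597)·1.288654 = -0.031847
denominator = 1 − 1.631144 = -0.631144
p = -0.031847 / -0.631144 = 0.0505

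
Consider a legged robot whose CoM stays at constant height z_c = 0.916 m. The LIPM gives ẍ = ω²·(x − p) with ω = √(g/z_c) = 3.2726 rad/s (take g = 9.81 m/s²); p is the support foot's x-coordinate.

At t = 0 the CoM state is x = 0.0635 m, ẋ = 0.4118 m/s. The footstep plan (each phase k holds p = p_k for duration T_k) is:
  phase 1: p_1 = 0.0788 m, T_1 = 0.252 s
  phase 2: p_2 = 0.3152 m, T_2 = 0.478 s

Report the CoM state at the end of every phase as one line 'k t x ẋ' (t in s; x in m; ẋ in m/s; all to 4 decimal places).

1 0.2520 0.1739 0.5138
2 0.7300 0.3216 0.2253

phase 1: p=0.0788, T=0.252, ωT=0.824695, cosh=1.359777, sinh=0.921408; start (x,ẋ)=(0.063500, 0.411800) → end (x,ẋ)=(0.173939, 0.513821)
phase 2: p=0.3152, T=0.478, ωT=1.564303, cosh=2.494288, sinh=2.285054; start (x,ẋ)=(0.173939, 0.513821) → end (x,ẋ)=(0.321623, 0.225255)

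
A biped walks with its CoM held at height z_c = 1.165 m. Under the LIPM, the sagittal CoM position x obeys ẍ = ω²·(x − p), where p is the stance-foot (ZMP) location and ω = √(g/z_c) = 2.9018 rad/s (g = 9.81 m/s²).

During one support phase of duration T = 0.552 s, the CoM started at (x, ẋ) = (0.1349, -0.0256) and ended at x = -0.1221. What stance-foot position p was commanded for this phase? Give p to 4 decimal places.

p = 0.2841

ωT = 2.9018·0.552 = 1.601794; cosh(ωT) = 2.581729, sinh(ωT) = 2.380195
x(T) = p + (x₀−p)·cosh(ωT) + (ẋ₀/ω)·sinh(ωT) ⇒ p·(1 − cosh) = x(T) − x₀·cosh − (ẋ₀/ω)·sinh
numerator   = -0.1221 − (0.1349)·2.581729 − (-0.0256/2.9018)·2.380195 = -0.449377
denominator = 1 − 2.581729 = -1.581729
p = -0.449377 / -1.581729 = 0.2841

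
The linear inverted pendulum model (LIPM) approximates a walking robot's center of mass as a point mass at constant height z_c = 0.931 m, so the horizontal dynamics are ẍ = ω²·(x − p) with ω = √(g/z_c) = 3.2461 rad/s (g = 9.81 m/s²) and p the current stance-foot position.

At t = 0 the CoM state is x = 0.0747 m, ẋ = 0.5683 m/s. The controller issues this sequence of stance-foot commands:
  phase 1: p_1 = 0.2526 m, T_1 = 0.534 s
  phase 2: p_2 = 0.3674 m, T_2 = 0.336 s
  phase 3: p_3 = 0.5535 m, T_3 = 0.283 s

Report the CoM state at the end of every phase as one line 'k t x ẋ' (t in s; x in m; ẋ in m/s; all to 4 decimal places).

phase 1: p=0.2526, T=0.534, ωT=1.733417, cosh=2.918321, sinh=2.741642; start (x,ẋ)=(0.074700, 0.568300) → end (x,ẋ)=(0.213414, 0.075235)
phase 2: p=0.3674, T=0.336, ωT=1.090690, cosh=1.656155, sinh=1.320171; start (x,ẋ)=(0.213414, 0.075235) → end (x,ẋ)=(0.142974, -0.535290)
phase 3: p=0.5535, T=0.283, ωT=0.918646, cosh=1.452477, sinh=1.053418; start (x,ẋ)=(0.142974, -0.535290) → end (x,ẋ)=(-0.216491, -2.181292)

1 0.5340 0.2134 0.0752
2 0.8700 0.1430 -0.5353
3 1.1530 -0.2165 -2.1813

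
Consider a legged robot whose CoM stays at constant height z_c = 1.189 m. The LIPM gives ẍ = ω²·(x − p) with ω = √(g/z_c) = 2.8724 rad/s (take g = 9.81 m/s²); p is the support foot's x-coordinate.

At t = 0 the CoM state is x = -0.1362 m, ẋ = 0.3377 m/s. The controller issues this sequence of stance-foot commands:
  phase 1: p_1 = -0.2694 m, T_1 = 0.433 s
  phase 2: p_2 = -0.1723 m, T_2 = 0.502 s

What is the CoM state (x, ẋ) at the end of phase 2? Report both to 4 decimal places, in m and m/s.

phase 1: p=-0.2694, T=0.433, ωT=1.243749, cosh=1.878447, sinh=1.590146; start (x,ẋ)=(-0.136200, 0.337700) → end (x,ẋ)=(0.167758, 1.242747)
phase 2: p=-0.1723, T=0.502, ωT=1.441945, cosh=2.232690, sinh=1.996222; start (x,ẋ)=(0.167758, 1.242747) → end (x,ẋ)=(1.450613, 4.724546)

x = 1.4506, ẋ = 4.7245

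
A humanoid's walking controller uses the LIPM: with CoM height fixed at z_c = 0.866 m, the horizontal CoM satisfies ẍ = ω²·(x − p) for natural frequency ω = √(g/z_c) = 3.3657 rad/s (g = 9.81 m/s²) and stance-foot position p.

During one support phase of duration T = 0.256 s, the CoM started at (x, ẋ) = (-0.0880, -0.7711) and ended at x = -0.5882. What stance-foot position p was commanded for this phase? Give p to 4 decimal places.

ωT = 3.3657·0.256 = 0.861619; cosh(ωT) = 1.394734, sinh(ωT) = 0.972256
x(T) = p + (x₀−p)·cosh(ωT) + (ẋ₀/ω)·sinh(ωT) ⇒ p·(1 − cosh) = x(T) − x₀·cosh − (ẋ₀/ω)·sinh
numerator   = -0.5882 − (-0.0880)·1.394734 − (-0.7711/3.3657)·0.972256 = -0.242714
denominator = 1 − 1.394734 = -0.394734
p = -0.242714 / -0.394734 = 0.6149

p = 0.6149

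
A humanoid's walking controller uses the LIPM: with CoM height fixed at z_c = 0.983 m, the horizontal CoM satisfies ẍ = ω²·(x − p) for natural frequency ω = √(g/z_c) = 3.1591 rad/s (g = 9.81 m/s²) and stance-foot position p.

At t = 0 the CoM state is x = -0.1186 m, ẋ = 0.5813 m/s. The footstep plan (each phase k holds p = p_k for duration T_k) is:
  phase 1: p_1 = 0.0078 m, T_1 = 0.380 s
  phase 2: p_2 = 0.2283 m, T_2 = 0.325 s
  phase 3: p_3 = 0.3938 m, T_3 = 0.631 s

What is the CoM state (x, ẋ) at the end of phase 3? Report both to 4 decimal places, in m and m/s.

phase 1: p=0.0078, T=0.380, ωT=1.200458, cosh=1.811347, sinh=1.510291; start (x,ẋ)=(-0.118600, 0.581300) → end (x,ẋ)=(0.056751, 0.449861)
phase 2: p=0.2283, T=0.325, ωT=1.026708, cosh=1.575021, sinh=1.216837; start (x,ẋ)=(0.056751, 0.449861) → end (x,ẋ)=(0.131387, 0.049090)
phase 3: p=0.3938, T=0.631, ωT=1.993392, cosh=3.738312, sinh=3.602079; start (x,ẋ)=(0.131387, 0.049090) → end (x,ẋ)=(-0.531207, -2.802568)

x = -0.5312, ẋ = -2.8026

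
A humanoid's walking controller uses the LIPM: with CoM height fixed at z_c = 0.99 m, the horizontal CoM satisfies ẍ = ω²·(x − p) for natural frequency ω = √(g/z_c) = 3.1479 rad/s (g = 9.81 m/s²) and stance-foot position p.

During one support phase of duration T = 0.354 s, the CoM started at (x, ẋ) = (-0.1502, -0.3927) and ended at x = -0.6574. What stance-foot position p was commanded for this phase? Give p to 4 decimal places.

p = 0.3406

ωT = 3.1479·0.354 = 1.114357; cosh(ωT) = 1.687867, sinh(ωT) = 1.359740
x(T) = p + (x₀−p)·cosh(ωT) + (ẋ₀/ω)·sinh(ωT) ⇒ p·(1 − cosh) = x(T) − x₀·cosh − (ẋ₀/ω)·sinh
numerator   = -0.6574 − (-0.1502)·1.687867 − (-0.3927/3.1479)·1.359740 = -0.234255
denominator = 1 − 1.687867 = -0.687867
p = -0.234255 / -0.687867 = 0.3406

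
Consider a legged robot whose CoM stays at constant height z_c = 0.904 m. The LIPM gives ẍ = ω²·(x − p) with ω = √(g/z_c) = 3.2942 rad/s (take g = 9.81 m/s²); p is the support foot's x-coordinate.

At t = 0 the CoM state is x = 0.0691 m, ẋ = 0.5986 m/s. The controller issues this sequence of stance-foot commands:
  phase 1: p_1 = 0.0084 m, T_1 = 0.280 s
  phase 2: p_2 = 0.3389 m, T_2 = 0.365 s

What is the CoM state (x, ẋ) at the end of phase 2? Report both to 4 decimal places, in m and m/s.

x = 0.7467, ẋ = 1.7180

phase 1: p=0.0084, T=0.280, ωT=0.922376, cosh=1.456416, sinh=1.058843; start (x,ẋ)=(0.069100, 0.598600) → end (x,ẋ)=(0.289210, 1.083535)
phase 2: p=0.3389, T=0.365, ωT=1.202383, cosh=1.814258, sinh=1.513780; start (x,ẋ)=(0.289210, 1.083535) → end (x,ẋ)=(0.746666, 1.718025)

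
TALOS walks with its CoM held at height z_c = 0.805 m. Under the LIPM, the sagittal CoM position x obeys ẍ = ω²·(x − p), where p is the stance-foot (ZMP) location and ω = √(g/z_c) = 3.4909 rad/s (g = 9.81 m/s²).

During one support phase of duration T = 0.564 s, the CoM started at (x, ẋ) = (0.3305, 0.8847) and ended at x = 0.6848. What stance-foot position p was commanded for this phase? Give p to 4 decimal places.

p = 0.5325

ωT = 3.4909·0.564 = 1.968868; cosh(ωT) = 3.651088, sinh(ωT) = 3.511473
x(T) = p + (x₀−p)·cosh(ωT) + (ẋ₀/ω)·sinh(ωT) ⇒ p·(1 − cosh) = x(T) − x₀·cosh − (ẋ₀/ω)·sinh
numerator   = 0.6848 − (0.3305)·3.651088 − (0.8847/3.4909)·3.511473 = -1.411798
denominator = 1 − 3.651088 = -2.651088
p = -1.411798 / -2.651088 = 0.5325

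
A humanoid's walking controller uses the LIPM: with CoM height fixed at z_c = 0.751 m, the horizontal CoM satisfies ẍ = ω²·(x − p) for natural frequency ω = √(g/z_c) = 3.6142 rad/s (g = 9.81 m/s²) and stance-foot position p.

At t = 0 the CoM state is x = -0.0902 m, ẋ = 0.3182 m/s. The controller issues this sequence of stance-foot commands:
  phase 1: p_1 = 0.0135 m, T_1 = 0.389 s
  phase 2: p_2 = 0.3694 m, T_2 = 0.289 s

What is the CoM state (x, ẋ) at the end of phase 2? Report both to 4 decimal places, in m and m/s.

phase 1: p=0.0135, T=0.389, ωT=1.405924, cosh=2.162217, sinh=1.917076; start (x,ẋ)=(-0.090200, 0.318200) → end (x,ẋ)=(-0.041939, -0.030489)
phase 2: p=0.3694, T=0.289, ωT=1.044504, cosh=1.596927, sinh=1.245061; start (x,ẋ)=(-0.041939, -0.030489) → end (x,ẋ)=(-0.297982, -1.899674)

x = -0.2980, ẋ = -1.8997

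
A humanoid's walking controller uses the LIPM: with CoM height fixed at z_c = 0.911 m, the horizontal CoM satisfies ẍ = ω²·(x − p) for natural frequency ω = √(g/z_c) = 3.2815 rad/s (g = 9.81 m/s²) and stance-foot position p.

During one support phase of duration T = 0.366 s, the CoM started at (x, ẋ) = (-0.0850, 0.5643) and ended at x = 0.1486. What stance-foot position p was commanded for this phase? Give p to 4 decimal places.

ωT = 3.2815·0.366 = 1.201029; cosh(ωT) = 1.812210, sinh(ωT) = 1.511325
x(T) = p + (x₀−p)·cosh(ωT) + (ẋ₀/ω)·sinh(ωT) ⇒ p·(1 − cosh) = x(T) − x₀·cosh − (ẋ₀/ω)·sinh
numerator   = 0.1486 − (-0.0850)·1.812210 − (0.5643/3.2815)·1.511325 = 0.042744
denominator = 1 − 1.812210 = -0.812210
p = 0.042744 / -0.812210 = -0.0526

p = -0.0526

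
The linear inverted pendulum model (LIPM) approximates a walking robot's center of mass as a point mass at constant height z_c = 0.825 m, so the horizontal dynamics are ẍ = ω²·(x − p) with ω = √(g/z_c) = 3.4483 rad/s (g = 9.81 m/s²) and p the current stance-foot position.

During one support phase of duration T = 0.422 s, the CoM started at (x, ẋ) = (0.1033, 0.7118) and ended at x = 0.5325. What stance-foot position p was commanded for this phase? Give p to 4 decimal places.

p = 0.0946

ωT = 3.4483·0.422 = 1.455183; cosh(ωT) = 2.259312, sinh(ωT) = 2.025954
x(T) = p + (x₀−p)·cosh(ωT) + (ẋ₀/ω)·sinh(ωT) ⇒ p·(1 − cosh) = x(T) − x₀·cosh − (ẋ₀/ω)·sinh
numerator   = 0.5325 − (0.1033)·2.259312 − (0.7118/3.4483)·2.025954 = -0.119085
denominator = 1 − 2.259312 = -1.259312
p = -0.119085 / -1.259312 = 0.0946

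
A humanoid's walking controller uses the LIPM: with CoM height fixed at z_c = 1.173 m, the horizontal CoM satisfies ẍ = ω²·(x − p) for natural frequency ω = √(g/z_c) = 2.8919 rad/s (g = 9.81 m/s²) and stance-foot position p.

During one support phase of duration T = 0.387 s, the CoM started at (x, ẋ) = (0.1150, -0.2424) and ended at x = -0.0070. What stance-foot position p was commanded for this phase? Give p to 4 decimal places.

p = 0.1256

ωT = 2.8919·0.387 = 1.119165; cosh(ωT) = 1.694425, sinh(ωT) = 1.367872
x(T) = p + (x₀−p)·cosh(ωT) + (ẋ₀/ω)·sinh(ωT) ⇒ p·(1 − cosh) = x(T) − x₀·cosh − (ẋ₀/ω)·sinh
numerator   = -0.0070 − (0.1150)·1.694425 − (-0.2424/2.8919)·1.367872 = -0.087203
denominator = 1 − 1.694425 = -0.694425
p = -0.087203 / -0.694425 = 0.1256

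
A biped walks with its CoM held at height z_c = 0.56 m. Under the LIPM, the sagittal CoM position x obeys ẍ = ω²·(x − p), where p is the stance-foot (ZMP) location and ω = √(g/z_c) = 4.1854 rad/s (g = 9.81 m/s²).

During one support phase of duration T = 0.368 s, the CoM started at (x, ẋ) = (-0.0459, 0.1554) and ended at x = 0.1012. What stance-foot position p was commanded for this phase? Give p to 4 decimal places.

ωT = 4.1854·0.368 = 1.540227; cosh(ωT) = 2.439991, sinh(ωT) = 2.225659
x(T) = p + (x₀−p)·cosh(ωT) + (ẋ₀/ω)·sinh(ωT) ⇒ p·(1 − cosh) = x(T) − x₀·cosh − (ẋ₀/ω)·sinh
numerator   = 0.1012 − (-0.0459)·2.439991 − (0.1554/4.1854)·2.225659 = 0.130559
denominator = 1 − 2.439991 = -1.439991
p = 0.130559 / -1.439991 = -0.0907

p = -0.0907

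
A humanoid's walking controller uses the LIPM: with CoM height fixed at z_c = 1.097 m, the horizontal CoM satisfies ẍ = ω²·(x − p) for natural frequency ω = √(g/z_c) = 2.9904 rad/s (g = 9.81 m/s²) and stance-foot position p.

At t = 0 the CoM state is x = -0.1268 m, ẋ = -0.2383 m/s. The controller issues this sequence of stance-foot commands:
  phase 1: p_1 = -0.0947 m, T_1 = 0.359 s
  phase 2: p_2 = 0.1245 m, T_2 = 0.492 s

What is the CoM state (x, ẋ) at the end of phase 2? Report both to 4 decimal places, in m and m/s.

x = -1.0882, ẋ = -3.4872

phase 1: p=-0.0947, T=0.359, ωT=1.073554, cosh=1.633775, sinh=1.291983; start (x,ẋ)=(-0.126800, -0.238300) → end (x,ẋ)=(-0.250100, -0.513348)
phase 2: p=0.1245, T=0.492, ωT=1.471277, cosh=2.292212, sinh=2.062580; start (x,ẋ)=(-0.250100, -0.513348) → end (x,ẋ)=(-1.088237, -3.487214)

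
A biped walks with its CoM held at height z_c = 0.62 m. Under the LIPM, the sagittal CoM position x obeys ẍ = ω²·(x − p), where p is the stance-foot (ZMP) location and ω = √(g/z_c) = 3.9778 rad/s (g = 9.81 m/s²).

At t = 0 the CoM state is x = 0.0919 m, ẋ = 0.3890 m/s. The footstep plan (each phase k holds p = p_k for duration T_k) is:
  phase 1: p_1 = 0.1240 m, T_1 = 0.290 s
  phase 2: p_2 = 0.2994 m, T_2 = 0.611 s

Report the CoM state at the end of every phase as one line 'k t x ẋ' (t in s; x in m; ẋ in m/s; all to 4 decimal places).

1 0.2900 0.2076 0.4956
2 0.9010 0.4763 0.7794

phase 1: p=0.1240, T=0.290, ωT=1.153562, cosh=1.742487, sinh=1.426976; start (x,ẋ)=(0.091900, 0.389000) → end (x,ẋ)=(0.207614, 0.495621)
phase 2: p=0.2994, T=0.611, ωT=2.430436, cosh=5.725916, sinh=5.637917; start (x,ẋ)=(0.207614, 0.495621) → end (x,ẋ)=(0.476307, 0.779443)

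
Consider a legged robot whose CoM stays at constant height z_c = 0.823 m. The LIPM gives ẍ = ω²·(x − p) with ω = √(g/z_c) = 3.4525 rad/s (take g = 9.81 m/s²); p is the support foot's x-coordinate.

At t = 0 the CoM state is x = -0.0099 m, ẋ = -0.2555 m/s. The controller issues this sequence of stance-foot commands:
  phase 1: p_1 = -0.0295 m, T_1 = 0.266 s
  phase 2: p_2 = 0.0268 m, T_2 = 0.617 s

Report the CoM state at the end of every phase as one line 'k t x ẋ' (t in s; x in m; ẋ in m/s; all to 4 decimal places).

phase 1: p=-0.0295, T=0.266, ωT=0.918365, cosh=1.452181, sinh=1.053010; start (x,ẋ)=(-0.009900, -0.255500) → end (x,ẋ)=(-0.078965, -0.299776)
phase 2: p=0.0268, T=0.617, ωT=2.130193, cosh=4.267651, sinh=4.148836; start (x,ẋ)=(-0.078965, -0.299776) → end (x,ẋ)=(-0.784804, -2.794296)

1 0.2660 -0.0790 -0.2998
2 0.8830 -0.7848 -2.7943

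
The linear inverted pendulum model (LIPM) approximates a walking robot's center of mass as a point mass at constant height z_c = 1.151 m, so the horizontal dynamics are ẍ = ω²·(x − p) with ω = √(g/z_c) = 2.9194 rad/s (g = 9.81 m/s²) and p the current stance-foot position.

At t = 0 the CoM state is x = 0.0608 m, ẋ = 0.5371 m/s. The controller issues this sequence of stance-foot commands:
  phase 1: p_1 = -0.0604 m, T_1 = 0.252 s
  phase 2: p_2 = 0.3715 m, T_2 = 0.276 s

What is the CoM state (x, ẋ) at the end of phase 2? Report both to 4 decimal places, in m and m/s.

phase 1: p=-0.0604, T=0.252, ωT=0.735689, cosh=1.283047, sinh=0.803872; start (x,ẋ)=(0.060800, 0.537100) → end (x,ẋ)=(0.242999, 0.973560)
phase 2: p=0.3715, T=0.276, ωT=0.805754, cosh=1.342568, sinh=0.895817; start (x,ẋ)=(0.242999, 0.973560) → end (x,ẋ)=(0.497715, 0.971007)

x = 0.4977, ẋ = 0.9710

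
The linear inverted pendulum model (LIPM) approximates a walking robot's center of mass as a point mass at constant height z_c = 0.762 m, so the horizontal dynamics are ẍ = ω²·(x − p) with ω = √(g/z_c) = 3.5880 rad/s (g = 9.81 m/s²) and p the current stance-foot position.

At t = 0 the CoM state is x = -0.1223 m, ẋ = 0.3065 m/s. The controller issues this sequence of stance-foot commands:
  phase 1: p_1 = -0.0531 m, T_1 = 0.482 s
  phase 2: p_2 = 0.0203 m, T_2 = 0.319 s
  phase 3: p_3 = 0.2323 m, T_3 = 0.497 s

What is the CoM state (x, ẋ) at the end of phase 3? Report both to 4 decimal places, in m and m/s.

x = -0.2501, ẋ = -1.5836

phase 1: p=-0.0531, T=0.482, ωT=1.729416, cosh=2.907374, sinh=2.729986; start (x,ẋ)=(-0.122300, 0.306500) → end (x,ẋ)=(-0.021085, 0.213283)
phase 2: p=0.0203, T=0.319, ωT=1.144572, cosh=1.729728, sinh=1.411368; start (x,ẋ)=(-0.021085, 0.213283) → end (x,ẋ)=(0.032612, 0.159349)
phase 3: p=0.2323, T=0.497, ωT=1.783236, cosh=3.058585, sinh=2.890492; start (x,ẋ)=(0.032612, 0.159349) → end (x,ẋ)=(-0.250092, -1.583601)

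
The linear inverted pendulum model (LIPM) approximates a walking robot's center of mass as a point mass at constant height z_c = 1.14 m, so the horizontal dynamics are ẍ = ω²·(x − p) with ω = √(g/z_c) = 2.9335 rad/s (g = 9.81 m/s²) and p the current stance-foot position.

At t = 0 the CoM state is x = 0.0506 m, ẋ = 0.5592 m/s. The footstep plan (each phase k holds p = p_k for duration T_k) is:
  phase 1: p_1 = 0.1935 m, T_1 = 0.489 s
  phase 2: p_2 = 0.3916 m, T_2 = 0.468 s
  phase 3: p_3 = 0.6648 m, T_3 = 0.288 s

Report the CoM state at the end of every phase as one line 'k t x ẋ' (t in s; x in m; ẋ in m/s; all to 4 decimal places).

1 0.4890 0.2539 0.4104
2 0.9570 0.3608 0.1160
3 1.2450 0.2833 -0.6862

phase 1: p=0.1935, T=0.489, ωT=1.434481, cosh=2.217853, sinh=1.979615; start (x,ẋ)=(0.050600, 0.559200) → end (x,ẋ)=(0.253934, 0.410375)
phase 2: p=0.3916, T=0.468, ωT=1.372878, cosh=2.100035, sinh=1.846658; start (x,ẋ)=(0.253934, 0.410375) → end (x,ẋ)=(0.360830, 0.116040)
phase 3: p=0.6648, T=0.288, ωT=0.844848, cosh=1.378623, sinh=0.949001; start (x,ẋ)=(0.360830, 0.116040) → end (x,ẋ)=(0.283279, -0.686244)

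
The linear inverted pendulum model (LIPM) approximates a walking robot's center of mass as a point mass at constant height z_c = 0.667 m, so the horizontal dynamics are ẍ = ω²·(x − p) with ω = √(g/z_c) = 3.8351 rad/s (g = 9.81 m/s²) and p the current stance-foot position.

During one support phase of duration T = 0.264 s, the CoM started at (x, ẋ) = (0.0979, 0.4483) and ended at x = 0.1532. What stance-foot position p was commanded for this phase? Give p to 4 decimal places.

ωT = 3.8351·0.264 = 1.012466; cosh(ωT) = 1.557851, sinh(ωT) = 1.194530
x(T) = p + (x₀−p)·cosh(ωT) + (ẋ₀/ω)·sinh(ωT) ⇒ p·(1 − cosh) = x(T) − x₀·cosh − (ẋ₀/ω)·sinh
numerator   = 0.1532 − (0.0979)·1.557851 − (0.4483/3.8351)·1.194530 = -0.138947
denominator = 1 − 1.557851 = -0.557851
p = -0.138947 / -0.557851 = 0.2491

p = 0.2491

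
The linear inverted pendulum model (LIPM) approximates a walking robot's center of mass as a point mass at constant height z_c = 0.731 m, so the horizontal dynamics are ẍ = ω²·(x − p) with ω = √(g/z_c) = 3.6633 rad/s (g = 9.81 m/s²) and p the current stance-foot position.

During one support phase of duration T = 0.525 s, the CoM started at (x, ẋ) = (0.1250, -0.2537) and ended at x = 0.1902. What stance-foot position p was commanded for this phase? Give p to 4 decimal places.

p = 0.0059

ωT = 3.6633·0.525 = 1.923233; cosh(ωT) = 3.494588, sinh(ωT) = 3.348455
x(T) = p + (x₀−p)·cosh(ωT) + (ẋ₀/ω)·sinh(ωT) ⇒ p·(1 − cosh) = x(T) − x₀·cosh − (ẋ₀/ω)·sinh
numerator   = 0.1902 − (0.1250)·3.494588 − (-0.2537/3.6633)·3.348455 = -0.014728
denominator = 1 − 3.494588 = -2.494588
p = -0.014728 / -2.494588 = 0.0059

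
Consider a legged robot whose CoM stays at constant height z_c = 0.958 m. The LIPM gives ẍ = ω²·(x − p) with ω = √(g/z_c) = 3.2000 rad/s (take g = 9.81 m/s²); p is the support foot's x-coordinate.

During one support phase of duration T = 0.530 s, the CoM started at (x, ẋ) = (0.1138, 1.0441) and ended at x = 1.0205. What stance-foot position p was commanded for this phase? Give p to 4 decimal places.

p = 0.0879

ωT = 3.2000·0.530 = 1.696000; cosh(ωT) = 2.817756, sinh(ωT) = 2.634340
x(T) = p + (x₀−p)·cosh(ωT) + (ẋ₀/ω)·sinh(ωT) ⇒ p·(1 − cosh) = x(T) − x₀·cosh − (ẋ₀/ω)·sinh
numerator   = 1.0205 − (0.1138)·2.817756 − (1.0441/3.2000)·2.634340 = -0.159696
denominator = 1 − 2.817756 = -1.817756
p = -0.159696 / -1.817756 = 0.0879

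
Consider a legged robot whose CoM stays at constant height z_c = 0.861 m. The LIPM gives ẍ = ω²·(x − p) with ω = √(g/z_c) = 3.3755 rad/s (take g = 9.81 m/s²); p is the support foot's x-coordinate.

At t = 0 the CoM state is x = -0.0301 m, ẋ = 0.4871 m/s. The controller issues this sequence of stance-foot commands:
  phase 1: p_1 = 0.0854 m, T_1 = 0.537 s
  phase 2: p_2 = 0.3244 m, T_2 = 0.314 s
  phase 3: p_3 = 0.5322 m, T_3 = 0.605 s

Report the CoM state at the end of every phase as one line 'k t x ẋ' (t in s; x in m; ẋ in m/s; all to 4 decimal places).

phase 1: p=0.0854, T=0.537, ωT=1.812644, cosh=3.144922, sinh=2.981700; start (x,ẋ)=(-0.030100, 0.487100) → end (x,ẋ)=(0.152434, 0.369415)
phase 2: p=0.3244, T=0.314, ωT=1.059907, cosh=1.616295, sinh=1.269807; start (x,ẋ)=(0.152434, 0.369415) → end (x,ẋ)=(0.185421, -0.140001)
phase 3: p=0.5322, T=0.605, ωT=2.042178, cosh=3.918560, sinh=3.788814; start (x,ẋ)=(0.185421, -0.140001) → end (x,ẋ)=(-0.983818, -4.983610)

1 0.5370 0.1524 0.3694
2 0.8510 0.1854 -0.1400
3 1.4560 -0.9838 -4.9836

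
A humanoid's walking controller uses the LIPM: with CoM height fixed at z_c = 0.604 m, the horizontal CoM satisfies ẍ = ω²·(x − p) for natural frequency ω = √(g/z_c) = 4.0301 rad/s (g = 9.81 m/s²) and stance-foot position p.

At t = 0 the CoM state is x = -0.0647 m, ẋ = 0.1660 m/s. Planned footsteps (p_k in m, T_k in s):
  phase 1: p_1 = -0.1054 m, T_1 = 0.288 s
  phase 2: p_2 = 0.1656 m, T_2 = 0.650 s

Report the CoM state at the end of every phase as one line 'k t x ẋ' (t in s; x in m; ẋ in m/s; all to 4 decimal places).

1 0.2880 0.0252 0.5270
2 0.9380 0.0898 -0.2258

phase 1: p=-0.1054, T=0.288, ωT=1.160669, cosh=1.752672, sinh=1.439395; start (x,ẋ)=(-0.064700, 0.166000) → end (x,ẋ)=(0.025223, 0.527040)
phase 2: p=0.1656, T=0.650, ωT=2.619565, cosh=6.901292, sinh=6.828458; start (x,ẋ)=(0.025223, 0.527040) → end (x,ẋ)=(0.089813, -0.225839)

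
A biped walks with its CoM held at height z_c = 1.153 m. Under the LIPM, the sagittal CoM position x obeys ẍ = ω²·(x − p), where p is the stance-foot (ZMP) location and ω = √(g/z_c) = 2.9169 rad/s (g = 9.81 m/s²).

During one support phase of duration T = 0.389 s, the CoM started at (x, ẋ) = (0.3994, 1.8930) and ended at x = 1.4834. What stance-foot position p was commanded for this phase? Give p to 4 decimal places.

p = 0.1492

ωT = 2.9169·0.389 = 1.134674; cosh(ωT) = 1.715843, sinh(ωT) = 1.394316
x(T) = p + (x₀−p)·cosh(ωT) + (ẋ₀/ω)·sinh(ωT) ⇒ p·(1 − cosh) = x(T) − x₀·cosh − (ẋ₀/ω)·sinh
numerator   = 1.4834 − (0.3994)·1.715843 − (1.8930/2.9169)·1.394316 = -0.106787
denominator = 1 − 1.715843 = -0.715843
p = -0.106787 / -0.715843 = 0.1492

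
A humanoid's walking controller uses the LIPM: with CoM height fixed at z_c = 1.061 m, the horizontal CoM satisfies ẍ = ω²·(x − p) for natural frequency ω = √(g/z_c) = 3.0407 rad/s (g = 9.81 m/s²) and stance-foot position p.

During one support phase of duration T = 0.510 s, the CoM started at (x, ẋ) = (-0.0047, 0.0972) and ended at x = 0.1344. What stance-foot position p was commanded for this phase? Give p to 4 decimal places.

ωT = 3.0407·0.510 = 1.550757; cosh(ωT) = 2.463563, sinh(ωT) = 2.251475
x(T) = p + (x₀−p)·cosh(ωT) + (ẋ₀/ω)·sinh(ωT) ⇒ p·(1 − cosh) = x(T) − x₀·cosh − (ẋ₀/ω)·sinh
numerator   = 0.1344 − (-0.0047)·2.463563 − (0.0972/3.0407)·2.251475 = 0.074007
denominator = 1 − 2.463563 = -1.463563
p = 0.074007 / -1.463563 = -0.0506

p = -0.0506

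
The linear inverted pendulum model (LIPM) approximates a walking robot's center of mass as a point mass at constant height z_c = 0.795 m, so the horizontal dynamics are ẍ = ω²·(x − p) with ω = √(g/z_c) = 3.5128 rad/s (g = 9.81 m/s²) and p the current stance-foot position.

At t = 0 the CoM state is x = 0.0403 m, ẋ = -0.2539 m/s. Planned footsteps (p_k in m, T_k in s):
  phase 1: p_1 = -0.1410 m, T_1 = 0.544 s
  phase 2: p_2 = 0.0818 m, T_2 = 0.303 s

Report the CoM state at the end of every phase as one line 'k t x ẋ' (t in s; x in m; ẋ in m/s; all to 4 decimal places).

phase 1: p=-0.1410, T=0.544, ωT=1.910963, cosh=3.453767, sinh=3.305829; start (x,ẋ)=(0.040300, -0.253900) → end (x,ẋ)=(0.246228, 1.228474)
phase 2: p=0.0818, T=0.303, ωT=1.064378, cosh=1.621989, sinh=1.277047; start (x,ẋ)=(0.246228, 1.228474) → end (x,ẋ)=(0.795100, 2.730196)

1 0.5440 0.2462 1.2285
2 0.8470 0.7951 2.7302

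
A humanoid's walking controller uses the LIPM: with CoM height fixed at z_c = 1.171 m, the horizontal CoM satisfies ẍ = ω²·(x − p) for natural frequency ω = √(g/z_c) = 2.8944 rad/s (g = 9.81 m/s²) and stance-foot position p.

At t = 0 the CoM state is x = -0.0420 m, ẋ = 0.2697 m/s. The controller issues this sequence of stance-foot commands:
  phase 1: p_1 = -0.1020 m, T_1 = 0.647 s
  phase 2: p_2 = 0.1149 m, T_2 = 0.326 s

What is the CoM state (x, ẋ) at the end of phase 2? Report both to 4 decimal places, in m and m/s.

x = 1.0732, ẋ = 3.0238

phase 1: p=-0.1020, T=0.647, ωT=1.872677, cosh=3.329700, sinh=3.175988; start (x,ẋ)=(-0.042000, 0.269700) → end (x,ẋ)=(0.393720, 1.449575)
phase 2: p=0.1149, T=0.326, ωT=0.943574, cosh=1.479191, sinh=1.089957; start (x,ẋ)=(0.393720, 1.449575) → end (x,ẋ)=(1.073201, 3.023813)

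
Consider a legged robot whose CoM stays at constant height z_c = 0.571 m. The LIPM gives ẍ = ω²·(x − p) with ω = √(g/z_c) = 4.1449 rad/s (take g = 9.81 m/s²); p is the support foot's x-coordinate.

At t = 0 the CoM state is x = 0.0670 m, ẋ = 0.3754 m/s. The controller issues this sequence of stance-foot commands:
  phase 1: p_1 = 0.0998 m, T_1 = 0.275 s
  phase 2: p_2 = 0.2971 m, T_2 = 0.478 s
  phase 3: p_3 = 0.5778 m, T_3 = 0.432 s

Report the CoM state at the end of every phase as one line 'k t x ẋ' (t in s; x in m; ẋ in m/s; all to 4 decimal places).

1 0.2750 0.1704 0.4561
2 0.7530 0.2202 -0.1833
3 1.1850 -0.6523 -4.8819

phase 1: p=0.0998, T=0.275, ωT=1.139848, cosh=1.723080, sinh=1.403212; start (x,ẋ)=(0.067000, 0.375400) → end (x,ẋ)=(0.170371, 0.456074)
phase 2: p=0.2971, T=0.478, ωT=1.981262, cosh=3.694893, sinh=3.556998; start (x,ẋ)=(0.170371, 0.456074) → end (x,ẋ)=(0.220234, -0.183278)
phase 3: p=0.5778, T=0.432, ωT=1.790597, cosh=3.079944, sinh=2.913084; start (x,ẋ)=(0.220234, -0.183278) → end (x,ẋ)=(-0.652293, -4.881895)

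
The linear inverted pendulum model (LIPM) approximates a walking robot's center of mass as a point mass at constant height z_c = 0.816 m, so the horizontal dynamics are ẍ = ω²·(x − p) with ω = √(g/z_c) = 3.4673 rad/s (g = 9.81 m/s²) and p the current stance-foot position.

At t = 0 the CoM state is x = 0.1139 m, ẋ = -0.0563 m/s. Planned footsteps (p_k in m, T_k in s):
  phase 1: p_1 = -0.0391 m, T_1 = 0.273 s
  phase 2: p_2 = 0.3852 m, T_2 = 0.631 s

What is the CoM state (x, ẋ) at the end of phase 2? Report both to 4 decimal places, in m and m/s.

x = 0.0446, ẋ = -1.0414

phase 1: p=-0.0391, T=0.273, ωT=0.946573, cosh=1.482466, sinh=1.094397; start (x,ẋ)=(0.113900, -0.056300) → end (x,ẋ)=(0.169947, 0.497112)
phase 2: p=0.3852, T=0.631, ωT=2.187866, cosh=4.514162, sinh=4.402006; start (x,ẋ)=(0.169947, 0.497112) → end (x,ẋ)=(0.044635, -1.041379)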